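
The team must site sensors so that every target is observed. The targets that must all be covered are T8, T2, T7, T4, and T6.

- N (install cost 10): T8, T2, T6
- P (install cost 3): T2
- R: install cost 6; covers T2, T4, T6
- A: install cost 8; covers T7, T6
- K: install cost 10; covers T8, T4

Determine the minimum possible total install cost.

The greedy cost-per-new-target heuristic would pick R, A, and N for 24, but a cheaper cover exists.
Choose P, A, and K: together they cover T8, T2, T7, T4, T6 — every target.
Total install cost: 3 + 8 + 10 = 21.
No cover costs less than 21.

21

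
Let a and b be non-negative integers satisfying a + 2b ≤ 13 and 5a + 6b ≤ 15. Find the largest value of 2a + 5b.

The continuous relaxation peaks at (0, 2.5) with value 12.50; rounding to a feasible lattice point costs some objective.
(a,b)=(0,2): 1·0+2·2=4≤13, 5·0+6·2=12≤15, objective 10.
(a,b)=(1,1): 1·1+2·1=3≤13, 5·1+6·1=11≤15, objective 7.
(a,b)=(0,1): 1·0+2·1=2≤13, 5·0+6·1=6≤15, objective 5.
The best lattice point is (0,2), giving 10.

10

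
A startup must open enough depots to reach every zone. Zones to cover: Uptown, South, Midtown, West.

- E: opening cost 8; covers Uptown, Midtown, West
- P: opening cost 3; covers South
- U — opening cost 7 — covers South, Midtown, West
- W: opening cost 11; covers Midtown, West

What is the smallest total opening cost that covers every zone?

This is a weighted set-cover instance.
The greedy cost-per-new-zone heuristic would pick U and E for 15, but a cheaper cover exists.
Choose E and P: together they cover Uptown, South, Midtown, West — every zone.
Total opening cost: 8 + 3 = 11.
No cover costs less than 11.

11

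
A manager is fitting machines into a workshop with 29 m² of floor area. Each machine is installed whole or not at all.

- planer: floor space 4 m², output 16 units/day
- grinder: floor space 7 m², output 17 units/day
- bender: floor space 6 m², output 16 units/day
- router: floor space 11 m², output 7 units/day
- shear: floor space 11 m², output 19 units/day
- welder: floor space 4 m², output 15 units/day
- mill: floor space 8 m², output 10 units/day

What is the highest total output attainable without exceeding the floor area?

74

Allowing fractional choices, the relaxed optimum would be about 77.8, but machines are indivisible.
planer + grinder + bender + welder + mill: floor space 4 + 7 + 6 + 4 + 8 = 29 ≤ 29, output 16 + 17 + 16 + 15 + 10 = 74.
planer + grinder + bender + shear: floor space 4 + 7 + 6 + 11 = 28 ≤ 29, output 16 + 17 + 16 + 19 = 68.
Best is planer, grinder, bender, welder, and mill with total output 74.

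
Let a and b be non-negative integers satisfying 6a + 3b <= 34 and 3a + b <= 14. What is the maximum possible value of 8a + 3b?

39

The continuous relaxation peaks at (2.67, 6) with value 39.33; rounding to a feasible lattice point costs some objective.
(a,b)=(3,5) is feasible, giving 39.
(a,b)=(2,7) is feasible, giving 37.
(a,b)=(3,4) is feasible, giving 36.
The best lattice point is (3,5), giving 39.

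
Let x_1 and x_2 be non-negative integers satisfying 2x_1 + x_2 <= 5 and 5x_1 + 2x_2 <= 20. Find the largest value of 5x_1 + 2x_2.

(x_1,x_2)=(2,1): 2·2+1·1=5≤5, 5·2+2·1=12≤20, objective 12.
(x_1,x_2)=(2,0): 2·2+1·0=4≤5, 5·2+2·0=10≤20, objective 10.
(x_1,x_2)=(1,2): 2·1+1·2=4≤5, 5·1+2·2=9≤20, objective 9.
Maximum is 12 at (x_1,x_2)=(2,1).

12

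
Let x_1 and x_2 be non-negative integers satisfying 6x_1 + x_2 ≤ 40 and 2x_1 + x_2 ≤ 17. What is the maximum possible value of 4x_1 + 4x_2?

(x_1,x_2)=(0,17): 6·0+1·17=17≤40, 2·0+1·17=17≤17, objective 68.
(x_1,x_2)=(0,16): 6·0+1·16=16≤40, 2·0+1·16=16≤17, objective 64.
No feasible integer point exceeds 68.

68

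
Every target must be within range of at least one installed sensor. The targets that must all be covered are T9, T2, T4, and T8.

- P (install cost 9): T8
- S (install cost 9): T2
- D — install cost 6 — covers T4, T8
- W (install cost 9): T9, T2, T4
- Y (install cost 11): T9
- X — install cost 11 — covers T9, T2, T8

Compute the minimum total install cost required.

Choose D and W: together they cover T9, T2, T4, T8 — every target.
Total install cost: 6 + 9 = 15.
No cover costs less than 15.

15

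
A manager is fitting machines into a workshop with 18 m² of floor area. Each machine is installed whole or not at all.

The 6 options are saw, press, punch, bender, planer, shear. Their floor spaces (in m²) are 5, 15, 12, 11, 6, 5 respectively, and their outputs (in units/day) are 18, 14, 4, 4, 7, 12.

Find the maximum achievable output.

37

Take saw, planer, and shear: floor space 5 + 6 + 5 = 16 ≤ 18, output 18 + 7 + 12 = 37.
No other feasible combination does better.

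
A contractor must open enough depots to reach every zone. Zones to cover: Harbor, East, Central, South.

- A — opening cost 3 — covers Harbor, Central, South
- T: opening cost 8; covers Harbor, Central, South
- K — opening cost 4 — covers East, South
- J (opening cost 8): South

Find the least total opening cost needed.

Choose A and K: together they cover Harbor, East, Central, South — every zone.
Total opening cost: 3 + 4 = 7.
No cover costs less than 7.

7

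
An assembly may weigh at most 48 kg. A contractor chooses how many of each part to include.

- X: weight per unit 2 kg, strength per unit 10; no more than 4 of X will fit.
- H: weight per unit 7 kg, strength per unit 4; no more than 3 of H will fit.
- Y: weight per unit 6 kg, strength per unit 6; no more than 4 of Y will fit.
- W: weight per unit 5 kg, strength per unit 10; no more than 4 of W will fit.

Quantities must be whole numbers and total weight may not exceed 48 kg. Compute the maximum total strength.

98

X has the best ratio (10/2); taking only X gives at most 4×10 = 40 (stopped by the supply cap of 4).
Mixing does better — 4×X, 3×Y, and 4×W: weight 46 ≤ 48, strength 4·10 + 3·6 + 4·10 = 98.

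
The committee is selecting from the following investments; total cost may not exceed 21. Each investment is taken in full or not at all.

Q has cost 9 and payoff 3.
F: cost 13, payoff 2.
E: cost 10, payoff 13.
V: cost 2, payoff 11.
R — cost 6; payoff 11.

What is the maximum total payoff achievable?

35

Allowing fractional choices, the relaxed optimum would be about 36.0, but investments are indivisible.
Q + V + R: cost 9 + 2 + 6 = 17 ≤ 21, payoff 3 + 11 + 11 = 25.
Q + E + V: cost 9 + 10 + 2 = 21 ≤ 21, payoff 3 + 13 + 11 = 27.
E + V + R: cost 10 + 2 + 6 = 18 ≤ 21, payoff 13 + 11 + 11 = 35.
Best is E, V, and R with total payoff 35.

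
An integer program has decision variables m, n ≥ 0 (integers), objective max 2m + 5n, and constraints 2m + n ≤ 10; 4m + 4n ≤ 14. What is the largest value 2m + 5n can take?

15

Relaxing integrality, the LP optimum is 17.50 at (m,n) = (0, 3.5), which is not an integer point.
(m,n)=(0,3): 2·0+1·3=3≤10, 4·0+4·3=12≤14, objective 15.
(m,n)=(1,2): 2·1+1·2=4≤10, 4·1+4·2=12≤14, objective 12.
The best lattice point is (0,3), giving 15.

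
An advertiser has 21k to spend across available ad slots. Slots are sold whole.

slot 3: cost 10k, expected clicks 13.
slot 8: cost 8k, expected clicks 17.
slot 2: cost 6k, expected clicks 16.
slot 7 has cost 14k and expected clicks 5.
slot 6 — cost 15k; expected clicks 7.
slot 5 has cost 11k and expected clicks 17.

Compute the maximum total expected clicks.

34

This is a 0-1 knapsack instance.
Allowing fractional choices, the relaxed optimum would be about 43.8, but ad slots are indivisible.
slot 8 + slot 2: cost 8 + 6 = 14 ≤ 21, expected clicks 17 + 16 = 33.
slot 8 + slot 5: cost 8 + 11 = 19 ≤ 21, expected clicks 17 + 17 = 34.
slot 2 + slot 5: cost 6 + 11 = 17 ≤ 21, expected clicks 16 + 17 = 33.
Best is slot 8 and slot 5 with total expected clicks 34.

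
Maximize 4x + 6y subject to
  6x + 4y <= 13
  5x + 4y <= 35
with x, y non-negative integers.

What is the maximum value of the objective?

(x,y)=(0,3): 6·0+4·3=12≤13, 5·0+4·3=12≤35, objective 18.
(x,y)=(0,2): 6·0+4·2=8≤13, 5·0+4·2=8≤35, objective 12.
No feasible integer point exceeds 18.

18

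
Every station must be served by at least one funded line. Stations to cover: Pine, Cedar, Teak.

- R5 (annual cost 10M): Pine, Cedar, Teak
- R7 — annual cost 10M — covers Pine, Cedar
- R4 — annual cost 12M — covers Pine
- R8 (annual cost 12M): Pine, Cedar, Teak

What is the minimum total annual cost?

10

R5 alone covers Pine, Cedar, Teak — every station.
Total annual cost: 10.
No cover costs less than 10.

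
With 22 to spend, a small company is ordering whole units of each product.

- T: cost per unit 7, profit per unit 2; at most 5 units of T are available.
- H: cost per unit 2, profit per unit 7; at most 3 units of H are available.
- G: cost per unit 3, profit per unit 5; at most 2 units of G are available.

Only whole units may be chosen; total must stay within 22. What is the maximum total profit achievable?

33

This is a bounded integer knapsack.
1×T, 3×H, and 2×G: cost 19 ≤ 22, profit 1·2 + 3·7 + 2·5 = 33.
3×H and 2×G: cost 12 ≤ 22, profit 3·7 + 2·5 = 31.
Best is 33.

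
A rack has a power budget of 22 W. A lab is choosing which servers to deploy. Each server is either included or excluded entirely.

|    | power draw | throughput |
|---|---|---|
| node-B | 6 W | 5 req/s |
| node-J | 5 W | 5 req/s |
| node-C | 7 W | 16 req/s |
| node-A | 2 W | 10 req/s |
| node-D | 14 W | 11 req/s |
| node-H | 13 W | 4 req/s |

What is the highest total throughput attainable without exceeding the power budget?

36

Allowing fractional choices, the relaxed optimum would be about 37.6, but servers are indivisible.
node-J + node-C + node-A: power draw 5 + 7 + 2 = 14 ≤ 22, throughput 5 + 16 + 10 = 31.
node-B + node-J + node-C + node-A: power draw 6 + 5 + 7 + 2 = 20 ≤ 22, throughput 5 + 5 + 16 + 10 = 36.
node-B + node-C + node-A: power draw 6 + 7 + 2 = 15 ≤ 22, throughput 5 + 16 + 10 = 31.
Best is node-B, node-J, node-C, and node-A with total throughput 36.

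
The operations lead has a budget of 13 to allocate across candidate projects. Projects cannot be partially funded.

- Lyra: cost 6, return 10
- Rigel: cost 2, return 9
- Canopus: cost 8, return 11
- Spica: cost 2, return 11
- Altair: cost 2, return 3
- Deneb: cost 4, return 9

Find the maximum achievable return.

33

Allowing fractional choices, the relaxed optimum would be about 37.3, but projects are indivisible.
Lyra + Rigel + Spica + Altair: cost 6 + 2 + 2 + 2 = 12 ≤ 13, return 10 + 9 + 11 + 3 = 33.
Rigel + Spica + Altair + Deneb: cost 2 + 2 + 2 + 4 = 10 ≤ 13, return 9 + 11 + 3 + 9 = 32.
Rigel + Canopus + Spica: cost 2 + 8 + 2 = 12 ≤ 13, return 9 + 11 + 11 = 31.
Best is Lyra, Rigel, Spica, and Altair with total return 33.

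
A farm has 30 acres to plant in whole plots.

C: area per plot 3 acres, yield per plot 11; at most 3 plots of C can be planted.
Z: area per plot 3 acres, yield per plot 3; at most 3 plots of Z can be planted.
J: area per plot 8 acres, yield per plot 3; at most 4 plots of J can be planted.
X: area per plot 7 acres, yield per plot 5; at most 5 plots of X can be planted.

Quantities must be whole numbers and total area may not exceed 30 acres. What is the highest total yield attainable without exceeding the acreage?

3×C and 3×X: area 30 ≤ 30, yield 3·11 + 3·5 = 48.
3×C, 2×Z, and 2×X: area 29 ≤ 30, yield 3·11 + 2·3 + 2·5 = 49.
Best is 49.

49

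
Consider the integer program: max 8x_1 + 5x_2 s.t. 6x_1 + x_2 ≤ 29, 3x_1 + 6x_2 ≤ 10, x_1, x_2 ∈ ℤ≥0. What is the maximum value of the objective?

Relaxing integrality, the LP optimum is 26.67 at (x_1,x_2) = (3.33, 0), which is not an integer point.
(x_1,x_2)=(3,0): 6·3+1·0=18≤29, 3·3+6·0=9≤10, objective 24.
(x_1,x_2)=(2,0): 6·2+1·0=12≤29, 3·2+6·0=6≤10, objective 16.
No feasible integer point exceeds 24.

24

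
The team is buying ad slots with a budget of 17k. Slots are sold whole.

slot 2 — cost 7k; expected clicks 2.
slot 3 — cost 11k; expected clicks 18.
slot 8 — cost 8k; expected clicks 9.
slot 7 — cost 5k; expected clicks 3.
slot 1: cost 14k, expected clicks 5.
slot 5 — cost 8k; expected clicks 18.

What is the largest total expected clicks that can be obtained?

27

Allowing fractional choices, the relaxed optimum would be about 32.7, but ad slots are indivisible.
slot 7 + slot 5: cost 5 + 8 = 13 ≤ 17, expected clicks 3 + 18 = 21.
slot 8 + slot 5: cost 8 + 8 = 16 ≤ 17, expected clicks 9 + 18 = 27.
Best is slot 8 and slot 5 with total expected clicks 27.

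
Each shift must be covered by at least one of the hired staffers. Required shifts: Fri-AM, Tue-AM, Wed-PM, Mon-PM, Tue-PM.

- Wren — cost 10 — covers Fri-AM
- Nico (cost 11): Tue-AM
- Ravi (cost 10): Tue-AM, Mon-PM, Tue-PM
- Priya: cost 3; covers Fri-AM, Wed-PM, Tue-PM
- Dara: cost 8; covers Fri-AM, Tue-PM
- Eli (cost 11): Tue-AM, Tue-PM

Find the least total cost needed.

Choose Ravi and Priya: together they cover Fri-AM, Tue-AM, Wed-PM, Mon-PM, Tue-PM — every shift.
Total cost: 10 + 3 = 13.

13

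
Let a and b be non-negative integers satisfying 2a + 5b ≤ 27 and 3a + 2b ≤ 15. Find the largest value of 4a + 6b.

34

(a,b)=(1,5) is feasible, giving 34.
(a,b)=(2,4) is feasible, giving 32.
(a,b)=(0,5) is feasible, giving 30.
(a,b)=(1,4) is feasible, giving 28.
Maximum is 34 at (a,b)=(1,5).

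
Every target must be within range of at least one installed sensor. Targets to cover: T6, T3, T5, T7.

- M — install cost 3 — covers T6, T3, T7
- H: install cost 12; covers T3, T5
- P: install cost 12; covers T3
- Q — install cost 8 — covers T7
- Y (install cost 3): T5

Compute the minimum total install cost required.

Choose M and Y: together they cover T6, T3, T5, T7 — every target.
Total install cost: 3 + 3 = 6.
No cover costs less than 6.

6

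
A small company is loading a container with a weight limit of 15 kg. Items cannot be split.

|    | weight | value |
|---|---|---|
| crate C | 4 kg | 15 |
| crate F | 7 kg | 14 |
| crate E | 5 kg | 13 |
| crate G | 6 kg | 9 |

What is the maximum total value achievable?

37

Treat it as a binary knapsack problem.
Allowing fractional choices, the relaxed optimum would be about 40.0, but items are indivisible.
crate C + crate F: weight 4 + 7 = 11 ≤ 15, value 15 + 14 = 29.
crate C + crate E: weight 4 + 5 = 9 ≤ 15, value 15 + 13 = 28.
crate C + crate E + crate G: weight 4 + 5 + 6 = 15 ≤ 15, value 15 + 13 + 9 = 37.
Best is crate C, crate E, and crate G with total value 37.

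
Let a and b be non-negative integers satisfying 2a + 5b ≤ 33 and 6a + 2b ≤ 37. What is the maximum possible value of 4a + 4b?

The continuous relaxation peaks at (4.58, 4.77) with value 37.38; rounding to a feasible lattice point costs some objective.
(a,b)=(4,5): 2·4+5·5=33≤33, 6·4+2·5=34≤37, objective 36.
(a,b)=(4,4): 2·4+5·4=28≤33, 6·4+2·4=32≤37, objective 32.
(a,b)=(5,3): 2·5+5·3=25≤33, 6·5+2·3=36≤37, objective 32.
The best lattice point is (4,5), giving 36.

36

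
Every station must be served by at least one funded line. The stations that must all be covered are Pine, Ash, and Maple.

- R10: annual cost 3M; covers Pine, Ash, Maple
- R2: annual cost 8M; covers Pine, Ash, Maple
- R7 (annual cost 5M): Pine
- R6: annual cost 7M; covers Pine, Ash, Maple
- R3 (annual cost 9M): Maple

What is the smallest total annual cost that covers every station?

3

R10 alone covers Pine, Ash, Maple — every station.
Total annual cost: 3.
No cover costs less than 3.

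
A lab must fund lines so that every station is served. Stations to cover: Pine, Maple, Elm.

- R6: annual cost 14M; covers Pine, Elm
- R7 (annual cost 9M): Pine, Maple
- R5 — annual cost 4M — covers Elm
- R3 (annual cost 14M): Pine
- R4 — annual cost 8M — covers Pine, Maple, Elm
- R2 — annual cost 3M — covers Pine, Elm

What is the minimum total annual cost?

8

R4 alone covers Pine, Maple, Elm — every station.
Total annual cost: 8.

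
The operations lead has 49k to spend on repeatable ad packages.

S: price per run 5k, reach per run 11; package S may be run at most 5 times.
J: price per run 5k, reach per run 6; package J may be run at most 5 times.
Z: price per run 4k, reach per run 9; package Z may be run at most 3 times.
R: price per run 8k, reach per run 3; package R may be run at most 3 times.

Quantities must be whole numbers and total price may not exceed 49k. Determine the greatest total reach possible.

Z has the best ratio (9/4); taking only Z gives at most 3×9 = 27 (stopped by the supply cap of 3).
Mixing does better — 5×S, 2×J, and 3×Z: price 47 ≤ 49, reach 5·11 + 2·6 + 3·9 = 94.

94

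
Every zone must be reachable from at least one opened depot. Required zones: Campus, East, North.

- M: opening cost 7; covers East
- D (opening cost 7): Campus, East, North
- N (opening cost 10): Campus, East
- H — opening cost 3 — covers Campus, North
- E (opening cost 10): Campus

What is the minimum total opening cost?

7

D alone covers Campus, East, North — every zone.
Total opening cost: 7.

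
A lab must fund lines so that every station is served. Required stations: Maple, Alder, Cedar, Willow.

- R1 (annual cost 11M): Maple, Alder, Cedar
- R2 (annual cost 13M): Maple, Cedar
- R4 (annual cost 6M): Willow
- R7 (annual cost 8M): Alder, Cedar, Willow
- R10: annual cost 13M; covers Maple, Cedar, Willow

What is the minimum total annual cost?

The greedy cost-per-new-station heuristic would pick R7 and R1 for 19, but a cheaper cover exists.
Choose R1 and R4: together they cover Maple, Alder, Cedar, Willow — every station.
Total annual cost: 11 + 6 = 17.
No cover costs less than 17.

17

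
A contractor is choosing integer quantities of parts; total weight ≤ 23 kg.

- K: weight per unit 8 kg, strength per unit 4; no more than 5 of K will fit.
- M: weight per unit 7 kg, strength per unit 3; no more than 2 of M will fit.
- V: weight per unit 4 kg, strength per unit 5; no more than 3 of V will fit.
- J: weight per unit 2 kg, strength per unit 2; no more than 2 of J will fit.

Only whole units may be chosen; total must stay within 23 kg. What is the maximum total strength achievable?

22

V has the best ratio (5/4); taking only V gives at most 3×5 = 15 (stopped by the supply cap of 3).
Mixing does better — 1×M, 3×V, and 2×J: weight 23 ≤ 23, strength 1·3 + 3·5 + 2·2 = 22.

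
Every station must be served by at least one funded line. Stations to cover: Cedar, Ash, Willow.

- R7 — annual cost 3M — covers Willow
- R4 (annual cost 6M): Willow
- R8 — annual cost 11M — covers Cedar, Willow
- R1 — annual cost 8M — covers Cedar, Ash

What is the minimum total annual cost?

Choose R7 and R1: together they cover Cedar, Ash, Willow — every station.
Total annual cost: 3 + 8 = 11.
No cover costs less than 11.

11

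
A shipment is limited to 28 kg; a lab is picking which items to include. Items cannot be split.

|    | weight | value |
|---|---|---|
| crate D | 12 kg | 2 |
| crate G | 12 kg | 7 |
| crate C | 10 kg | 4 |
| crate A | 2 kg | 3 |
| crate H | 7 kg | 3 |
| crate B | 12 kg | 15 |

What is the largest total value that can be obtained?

Allowing fractional choices, the relaxed optimum would be about 25.9, but items are indivisible.
crate G + crate B: weight 12 + 12 = 24 ≤ 28, value 7 + 15 = 22.
crate G + crate A + crate B: weight 12 + 2 + 12 = 26 ≤ 28, value 7 + 3 + 15 = 25.
crate C + crate A + crate B: weight 10 + 2 + 12 = 24 ≤ 28, value 4 + 3 + 15 = 22.
Best is crate G, crate A, and crate B with total value 25.

25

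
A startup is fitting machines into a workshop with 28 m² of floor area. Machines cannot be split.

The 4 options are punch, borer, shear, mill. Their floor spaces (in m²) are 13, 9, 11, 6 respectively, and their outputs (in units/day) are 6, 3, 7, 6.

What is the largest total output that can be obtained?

shear + mill: floor space 11 + 6 = 17 ≤ 28, output 7 + 6 = 13.
borer + shear + mill: floor space 9 + 11 + 6 = 26 ≤ 28, output 3 + 7 + 6 = 16.
punch + borer + mill: floor space 13 + 9 + 6 = 28 ≤ 28, output 6 + 3 + 6 = 15.
Best is borer, shear, and mill with total output 16.

16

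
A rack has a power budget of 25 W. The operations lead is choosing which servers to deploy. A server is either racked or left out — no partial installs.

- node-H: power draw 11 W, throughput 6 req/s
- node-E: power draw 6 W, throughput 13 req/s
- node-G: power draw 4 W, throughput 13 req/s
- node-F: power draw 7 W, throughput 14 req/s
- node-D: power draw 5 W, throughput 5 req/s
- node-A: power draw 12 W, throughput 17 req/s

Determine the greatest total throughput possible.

45

This is a 0-1 knapsack instance.
Allowing fractional choices, the relaxed optimum would be about 51.3, but servers are indivisible.
node-G + node-F + node-A: power draw 4 + 7 + 12 = 23 ≤ 25, throughput 13 + 14 + 17 = 44.
node-E + node-G + node-F + node-D: power draw 6 + 4 + 7 + 5 = 22 ≤ 25, throughput 13 + 13 + 14 + 5 = 45.
Best is node-E, node-G, node-F, and node-D with total throughput 45.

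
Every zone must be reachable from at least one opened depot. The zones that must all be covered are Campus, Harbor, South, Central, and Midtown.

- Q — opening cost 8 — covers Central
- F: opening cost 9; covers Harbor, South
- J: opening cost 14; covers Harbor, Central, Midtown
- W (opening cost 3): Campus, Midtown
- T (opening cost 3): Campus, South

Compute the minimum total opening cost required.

Choose J and T: together they cover Campus, Harbor, South, Central, Midtown — every zone.
Total opening cost: 14 + 3 = 17.

17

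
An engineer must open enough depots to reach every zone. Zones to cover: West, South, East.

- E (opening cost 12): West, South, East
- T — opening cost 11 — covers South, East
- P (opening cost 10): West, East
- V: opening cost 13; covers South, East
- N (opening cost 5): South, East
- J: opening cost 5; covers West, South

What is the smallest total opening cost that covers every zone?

Choose N and J: together they cover West, South, East — every zone.
Total opening cost: 5 + 5 = 10.

10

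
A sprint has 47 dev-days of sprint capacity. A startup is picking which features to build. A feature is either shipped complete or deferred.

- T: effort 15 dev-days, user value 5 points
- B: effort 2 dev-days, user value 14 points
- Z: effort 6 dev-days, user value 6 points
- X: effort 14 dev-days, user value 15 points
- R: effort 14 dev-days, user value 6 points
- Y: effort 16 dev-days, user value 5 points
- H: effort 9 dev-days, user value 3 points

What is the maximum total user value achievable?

44

Allowing fractional choices, the relaxed optimum would be about 44.7, but features are indivisible.
T + B + Z + X + H: effort 15 + 2 + 6 + 14 + 9 = 46 ≤ 47, user value 5 + 14 + 6 + 15 + 3 = 43.
B + Z + X + R + H: effort 2 + 6 + 14 + 14 + 9 = 45 ≤ 47, user value 14 + 6 + 15 + 6 + 3 = 44.
Best is B, Z, X, R, and H with total user value 44.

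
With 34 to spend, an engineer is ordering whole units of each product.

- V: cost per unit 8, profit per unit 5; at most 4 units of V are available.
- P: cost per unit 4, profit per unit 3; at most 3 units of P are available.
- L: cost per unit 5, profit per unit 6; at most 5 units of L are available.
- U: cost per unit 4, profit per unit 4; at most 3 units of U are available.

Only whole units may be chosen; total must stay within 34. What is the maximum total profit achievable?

This is a bounded integer knapsack.
L has the best ratio (6/5); taking only L gives at most 5×6 = 30 (stopped by the supply cap of 5).
Mixing does better — 5×L and 2×U: cost 33 ≤ 34, profit 5·6 + 2·4 = 38.

38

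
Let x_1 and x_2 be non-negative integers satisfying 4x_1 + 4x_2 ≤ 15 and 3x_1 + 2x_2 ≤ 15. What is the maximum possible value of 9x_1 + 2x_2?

(x_1,x_2)=(3,0): 4·3+4·0=12≤15, 3·3+2·0=9≤15, objective 27.
(x_1,x_2)=(2,1): 4·2+4·1=12≤15, 3·2+2·1=8≤15, objective 20.
The best lattice point is (3,0), giving 27.

27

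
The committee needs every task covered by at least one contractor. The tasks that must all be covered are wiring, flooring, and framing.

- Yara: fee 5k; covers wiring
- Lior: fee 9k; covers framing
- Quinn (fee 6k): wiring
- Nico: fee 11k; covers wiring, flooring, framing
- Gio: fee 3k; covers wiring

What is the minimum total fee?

11

The greedy cost-per-new-task heuristic would pick Gio and Nico for 14, but a cheaper cover exists.
Nico alone covers wiring, flooring, framing — every task.
Total fee: 11.
No cover costs less than 11.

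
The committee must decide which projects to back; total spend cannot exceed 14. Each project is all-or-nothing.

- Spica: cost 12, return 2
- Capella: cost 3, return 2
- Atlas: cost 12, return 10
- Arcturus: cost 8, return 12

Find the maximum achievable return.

14

Allowing fractional choices, the relaxed optimum would be about 17.0, but projects are indivisible.
Capella + Arcturus: cost 3 + 8 = 11 ≤ 14, return 2 + 12 = 14.
Arcturus: cost 8 ≤ 14, return 12.
Atlas: cost 12 ≤ 14, return 10.
Best is Capella and Arcturus with total return 14.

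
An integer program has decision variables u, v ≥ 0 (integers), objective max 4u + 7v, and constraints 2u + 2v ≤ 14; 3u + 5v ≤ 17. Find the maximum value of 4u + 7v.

23

Relaxing integrality, the LP optimum is 23.80 at (u,v) = (0, 3.4), which is not an integer point.
(u,v)=(4,1): 2·4+2·1=10≤14, 3·4+5·1=17≤17, objective 23.
(u,v)=(0,3): 2·0+2·3=6≤14, 3·0+5·3=15≤17, objective 21.
No feasible integer point exceeds 23.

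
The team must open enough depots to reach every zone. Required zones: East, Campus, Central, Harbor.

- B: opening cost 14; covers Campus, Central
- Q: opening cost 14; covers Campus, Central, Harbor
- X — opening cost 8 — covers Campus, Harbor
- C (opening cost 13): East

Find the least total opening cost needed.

The greedy cost-per-new-zone heuristic would pick X, C, and B for 35, but a cheaper cover exists.
Choose Q and C: together they cover East, Campus, Central, Harbor — every zone.
Total opening cost: 14 + 13 = 27.
No cover costs less than 27.

27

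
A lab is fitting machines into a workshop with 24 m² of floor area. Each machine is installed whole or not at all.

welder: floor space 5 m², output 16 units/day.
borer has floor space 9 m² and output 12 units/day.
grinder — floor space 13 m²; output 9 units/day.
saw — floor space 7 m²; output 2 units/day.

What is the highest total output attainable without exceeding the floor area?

This is a 0-1 knapsack instance.
Take welder, borer, and saw: floor space 5 + 9 + 7 = 21 ≤ 24, output 16 + 12 + 2 = 30.
No other feasible combination does better.

30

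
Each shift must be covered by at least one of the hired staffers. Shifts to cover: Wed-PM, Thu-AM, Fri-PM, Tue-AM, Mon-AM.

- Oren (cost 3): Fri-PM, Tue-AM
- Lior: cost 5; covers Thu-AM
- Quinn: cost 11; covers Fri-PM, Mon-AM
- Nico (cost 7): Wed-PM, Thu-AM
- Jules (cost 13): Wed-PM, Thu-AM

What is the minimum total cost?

21

This is a weighted set-cover instance.
Choose Oren, Quinn, and Nico: together they cover Wed-PM, Thu-AM, Fri-PM, Tue-AM, Mon-AM — every shift.
Total cost: 3 + 11 + 7 = 21.
No cover costs less than 21.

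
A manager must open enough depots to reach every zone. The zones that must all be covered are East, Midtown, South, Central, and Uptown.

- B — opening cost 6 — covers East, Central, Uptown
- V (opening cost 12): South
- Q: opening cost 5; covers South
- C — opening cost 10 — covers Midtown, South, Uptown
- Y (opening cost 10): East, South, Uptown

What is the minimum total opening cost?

16

The greedy cost-per-new-zone heuristic would pick B, Q, and C for 21, but a cheaper cover exists.
Choose B and C: together they cover East, Midtown, South, Central, Uptown — every zone.
Total opening cost: 6 + 10 = 16.
No cover costs less than 16.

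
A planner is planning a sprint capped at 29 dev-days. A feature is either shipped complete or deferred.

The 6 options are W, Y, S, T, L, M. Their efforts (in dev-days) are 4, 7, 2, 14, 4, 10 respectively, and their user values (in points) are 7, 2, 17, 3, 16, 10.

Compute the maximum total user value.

52

Allowing fractional choices, the relaxed optimum would be about 52.4, but features are indivisible.
W + S + L + M: effort 4 + 2 + 4 + 10 = 20 ≤ 29, user value 7 + 17 + 16 + 10 = 50.
Y + S + L + M: effort 7 + 2 + 4 + 10 = 23 ≤ 29, user value 2 + 17 + 16 + 10 = 45.
W + Y + S + L + M: effort 4 + 7 + 2 + 4 + 10 = 27 ≤ 29, user value 7 + 2 + 17 + 16 + 10 = 52.
Best is W, Y, S, L, and M with total user value 52.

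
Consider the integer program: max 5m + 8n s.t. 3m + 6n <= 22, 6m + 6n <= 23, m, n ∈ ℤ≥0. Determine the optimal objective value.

(m,n)=(0,3): 3·0+6·3=18≤22, 6·0+6·3=18≤23, objective 24.
(m,n)=(1,2): 3·1+6·2=15≤22, 6·1+6·2=18≤23, objective 21.
(m,n)=(0,2): 3·0+6·2=12≤22, 6·0+6·2=12≤23, objective 16.
No feasible integer point exceeds 24.

24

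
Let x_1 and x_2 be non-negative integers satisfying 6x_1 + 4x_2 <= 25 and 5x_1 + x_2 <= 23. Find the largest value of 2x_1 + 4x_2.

24

(x_1,x_2)=(0,6): 6·0+4·6=24≤25, 5·0+1·6=6≤23, objective 24.
(x_1,x_2)=(0,5): 6·0+4·5=20≤25, 5·0+1·5=5≤23, objective 20.
Maximum is 24 at (x_1,x_2)=(0,6).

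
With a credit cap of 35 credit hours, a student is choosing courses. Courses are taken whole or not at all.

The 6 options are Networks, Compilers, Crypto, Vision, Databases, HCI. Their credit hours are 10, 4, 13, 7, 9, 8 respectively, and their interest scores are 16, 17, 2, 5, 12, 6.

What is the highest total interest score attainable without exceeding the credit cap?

Networks + Compilers + Vision + Databases: credit hours 10 + 4 + 7 + 9 = 30 ≤ 35, interest score 16 + 17 + 5 + 12 = 50.
Networks + Compilers + Databases + HCI: credit hours 10 + 4 + 9 + 8 = 31 ≤ 35, interest score 16 + 17 + 12 + 6 = 51.
Best is Networks, Compilers, Databases, and HCI with total interest score 51.

51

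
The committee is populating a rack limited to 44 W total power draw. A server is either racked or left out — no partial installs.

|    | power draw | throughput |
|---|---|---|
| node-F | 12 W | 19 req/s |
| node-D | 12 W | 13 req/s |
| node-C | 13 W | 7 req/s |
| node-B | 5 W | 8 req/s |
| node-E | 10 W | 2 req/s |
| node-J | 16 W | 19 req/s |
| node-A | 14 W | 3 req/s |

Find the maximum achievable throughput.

51

Take node-F, node-D, and node-J: power draw 12 + 12 + 16 = 40 ≤ 44, throughput 19 + 13 + 19 = 51.
No other feasible combination does better.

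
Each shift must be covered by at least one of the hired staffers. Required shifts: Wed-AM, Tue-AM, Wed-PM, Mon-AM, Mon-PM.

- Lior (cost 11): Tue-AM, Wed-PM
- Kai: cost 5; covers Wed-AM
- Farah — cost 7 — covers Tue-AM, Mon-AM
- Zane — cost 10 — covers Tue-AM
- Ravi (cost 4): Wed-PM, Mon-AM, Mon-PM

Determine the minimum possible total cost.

16

Choose Kai, Farah, and Ravi: together they cover Wed-AM, Tue-AM, Wed-PM, Mon-AM, Mon-PM — every shift.
Total cost: 5 + 7 + 4 = 16.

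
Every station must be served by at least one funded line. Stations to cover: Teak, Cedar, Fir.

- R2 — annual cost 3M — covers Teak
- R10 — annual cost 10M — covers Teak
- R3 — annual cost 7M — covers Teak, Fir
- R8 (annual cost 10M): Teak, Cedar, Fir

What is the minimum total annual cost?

The greedy cost-per-new-station heuristic would pick R2 and R8 for 13, but a cheaper cover exists.
R8 alone covers Teak, Cedar, Fir — every station.
Total annual cost: 10.
No cover costs less than 10.

10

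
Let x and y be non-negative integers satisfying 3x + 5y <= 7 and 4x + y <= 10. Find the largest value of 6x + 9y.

The continuous relaxation peaks at (2.33, 0) with value 14.00; rounding to a feasible lattice point costs some objective.
(x,y)=(2,0): 3·2+5·0=6≤7, 4·2+1·0=8≤10, objective 12.
(x,y)=(1,0): 3·1+5·0=3≤7, 4·1+1·0=4≤10, objective 6.
The best lattice point is (2,0), giving 12.

12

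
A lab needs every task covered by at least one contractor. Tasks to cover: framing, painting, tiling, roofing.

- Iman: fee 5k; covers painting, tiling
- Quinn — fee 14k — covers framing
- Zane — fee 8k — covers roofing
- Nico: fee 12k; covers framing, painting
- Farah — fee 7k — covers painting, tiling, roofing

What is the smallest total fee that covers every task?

Choose Nico and Farah: together they cover framing, painting, tiling, roofing — every task.
Total fee: 12 + 7 = 19.
No cover costs less than 19.

19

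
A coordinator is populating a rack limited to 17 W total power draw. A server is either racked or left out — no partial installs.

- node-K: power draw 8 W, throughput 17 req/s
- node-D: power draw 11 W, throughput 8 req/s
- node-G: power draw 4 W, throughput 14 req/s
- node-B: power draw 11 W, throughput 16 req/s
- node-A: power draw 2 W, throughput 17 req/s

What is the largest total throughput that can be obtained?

48

This is a 0-1 knapsack instance.
Take node-K, node-G, and node-A: power draw 8 + 4 + 2 = 14 ≤ 17, throughput 17 + 14 + 17 = 48.
No other feasible combination does better.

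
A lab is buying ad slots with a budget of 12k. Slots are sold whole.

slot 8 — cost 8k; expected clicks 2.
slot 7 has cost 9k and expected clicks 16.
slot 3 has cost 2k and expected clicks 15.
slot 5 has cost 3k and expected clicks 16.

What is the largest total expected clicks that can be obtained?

32

Take slot 7 and slot 5: cost 9 + 3 = 12 ≤ 12, expected clicks 16 + 16 = 32.
No other feasible combination does better.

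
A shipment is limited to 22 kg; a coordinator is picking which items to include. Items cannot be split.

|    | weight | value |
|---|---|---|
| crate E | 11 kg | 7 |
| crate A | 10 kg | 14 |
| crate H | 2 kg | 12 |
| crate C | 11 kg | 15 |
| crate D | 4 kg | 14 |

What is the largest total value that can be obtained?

41

This is a 0-1 knapsack instance.
crate H + crate C + crate D: weight 2 + 11 + 4 = 17 ≤ 22, value 12 + 15 + 14 = 41.
crate A + crate H + crate D: weight 10 + 2 + 4 = 16 ≤ 22, value 14 + 12 + 14 = 40.
Best is crate H, crate C, and crate D with total value 41.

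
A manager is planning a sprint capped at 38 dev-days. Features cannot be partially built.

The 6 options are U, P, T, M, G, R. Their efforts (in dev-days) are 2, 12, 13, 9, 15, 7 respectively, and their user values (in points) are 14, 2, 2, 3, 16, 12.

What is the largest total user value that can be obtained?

Take U, M, G, and R: effort 2 + 9 + 15 + 7 = 33 ≤ 38, user value 14 + 3 + 16 + 12 = 45.
No other feasible combination does better.

45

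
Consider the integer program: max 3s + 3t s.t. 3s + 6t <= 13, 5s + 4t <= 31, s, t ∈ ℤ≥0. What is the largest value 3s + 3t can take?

12

(s,t)=(4,0) is feasible, giving 12.
(s,t)=(3,0) is feasible, giving 9.
Maximum is 12 at (s,t)=(4,0).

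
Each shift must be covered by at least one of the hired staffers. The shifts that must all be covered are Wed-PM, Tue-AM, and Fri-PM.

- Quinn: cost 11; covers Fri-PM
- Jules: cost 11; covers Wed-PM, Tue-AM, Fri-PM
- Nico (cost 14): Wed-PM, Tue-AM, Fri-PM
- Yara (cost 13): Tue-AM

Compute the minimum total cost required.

Jules alone covers Wed-PM, Tue-AM, Fri-PM — every shift.
Total cost: 11.

11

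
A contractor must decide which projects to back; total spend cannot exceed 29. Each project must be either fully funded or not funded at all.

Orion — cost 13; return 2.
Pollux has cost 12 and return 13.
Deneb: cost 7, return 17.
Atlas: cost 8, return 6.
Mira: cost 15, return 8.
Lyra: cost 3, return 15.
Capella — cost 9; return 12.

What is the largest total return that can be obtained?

50

This is an integer program with binary decision variables.
Allowing fractional choices, the relaxed optimum would be about 54.8, but projects are indivisible.
Pollux + Deneb + Lyra: cost 12 + 7 + 3 = 22 ≤ 29, return 13 + 17 + 15 = 45.
Deneb + Lyra + Capella: cost 7 + 3 + 9 = 19 ≤ 29, return 17 + 15 + 12 = 44.
Deneb + Atlas + Lyra + Capella: cost 7 + 8 + 3 + 9 = 27 ≤ 29, return 17 + 6 + 15 + 12 = 50.
Best is Deneb, Atlas, Lyra, and Capella with total return 50.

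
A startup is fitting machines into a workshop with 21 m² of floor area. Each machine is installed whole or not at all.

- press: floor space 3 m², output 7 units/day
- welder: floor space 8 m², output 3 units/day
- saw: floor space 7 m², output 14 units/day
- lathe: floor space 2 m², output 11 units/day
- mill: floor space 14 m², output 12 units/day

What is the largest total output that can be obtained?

press + welder + saw + lathe: floor space 3 + 8 + 7 + 2 = 20 ≤ 21, output 7 + 3 + 14 + 11 = 35.
press + saw + lathe: floor space 3 + 7 + 2 = 12 ≤ 21, output 7 + 14 + 11 = 32.
press + lathe + mill: floor space 3 + 2 + 14 = 19 ≤ 21, output 7 + 11 + 12 = 30.
Best is press, welder, saw, and lathe with total output 35.

35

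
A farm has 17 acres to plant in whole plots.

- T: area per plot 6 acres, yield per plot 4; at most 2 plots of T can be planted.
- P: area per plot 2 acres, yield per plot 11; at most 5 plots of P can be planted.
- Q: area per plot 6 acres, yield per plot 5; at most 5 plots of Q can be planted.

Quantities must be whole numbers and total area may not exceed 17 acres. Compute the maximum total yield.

P has the best ratio (11/2); taking only P gives at most 5×11 = 55 (stopped by the supply cap of 5).
Mixing does better — 5×P and 1×Q: area 16 ≤ 17, yield 5·11 + 1·5 = 60.

60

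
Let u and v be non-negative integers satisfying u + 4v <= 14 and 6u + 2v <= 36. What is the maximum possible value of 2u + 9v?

The continuous relaxation peaks at (0, 3.5) with value 31.50; rounding to a feasible lattice point costs some objective.
(u,v)=(2,3): 1·2+4·3=14≤14, 6·2+2·3=18≤36, objective 31.
(u,v)=(1,3): 1·1+4·3=13≤14, 6·1+2·3=12≤36, objective 29.
(u,v)=(0,3): 1·0+4·3=12≤14, 6·0+2·3=6≤36, objective 27.
(u,v)=(3,2): 1·3+4·2=11≤14, 6·3+2·2=22≤36, objective 24.
No feasible integer point exceeds 31.

31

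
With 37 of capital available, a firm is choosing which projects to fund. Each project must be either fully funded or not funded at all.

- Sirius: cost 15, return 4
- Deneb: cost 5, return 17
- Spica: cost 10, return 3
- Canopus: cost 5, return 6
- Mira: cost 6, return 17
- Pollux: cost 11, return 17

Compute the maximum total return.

Take Deneb, Spica, Canopus, Mira, and Pollux: cost 5 + 10 + 5 + 6 + 11 = 37 ≤ 37, return 17 + 3 + 6 + 17 + 17 = 60.
No other feasible combination does better.

60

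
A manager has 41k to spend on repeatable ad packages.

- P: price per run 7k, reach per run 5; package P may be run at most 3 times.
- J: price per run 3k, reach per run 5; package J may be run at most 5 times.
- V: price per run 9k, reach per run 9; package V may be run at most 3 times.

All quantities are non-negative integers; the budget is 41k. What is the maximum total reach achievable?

This is a bounded integer knapsack.
4×J and 3×V: price 39 ≤ 41, reach 4·5 + 3·9 = 47.
1×P, 5×J, and 2×V: price 40 ≤ 41, reach 1·5 + 5·5 + 2·9 = 48.
Best is 48.

48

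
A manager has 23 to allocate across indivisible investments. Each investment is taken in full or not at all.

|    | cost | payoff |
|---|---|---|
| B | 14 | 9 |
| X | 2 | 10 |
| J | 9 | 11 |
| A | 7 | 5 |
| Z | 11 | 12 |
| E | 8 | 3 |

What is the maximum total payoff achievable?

33

Allowing fractional choices, the relaxed optimum would be about 33.7, but investments are indivisible.
X + J + A: cost 2 + 9 + 7 = 18 ≤ 23, payoff 10 + 11 + 5 = 26.
X + A + Z: cost 2 + 7 + 11 = 20 ≤ 23, payoff 10 + 5 + 12 = 27.
X + J + Z: cost 2 + 9 + 11 = 22 ≤ 23, payoff 10 + 11 + 12 = 33.
Best is X, J, and Z with total payoff 33.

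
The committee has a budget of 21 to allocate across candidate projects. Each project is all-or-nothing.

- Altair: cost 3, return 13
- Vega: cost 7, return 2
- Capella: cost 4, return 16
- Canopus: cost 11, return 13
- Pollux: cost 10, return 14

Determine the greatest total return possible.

43

This is an integer program with binary decision variables.
Take Altair, Capella, and Pollux: cost 3 + 4 + 10 = 17 ≤ 21, return 13 + 16 + 14 = 43.
No other feasible combination does better.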